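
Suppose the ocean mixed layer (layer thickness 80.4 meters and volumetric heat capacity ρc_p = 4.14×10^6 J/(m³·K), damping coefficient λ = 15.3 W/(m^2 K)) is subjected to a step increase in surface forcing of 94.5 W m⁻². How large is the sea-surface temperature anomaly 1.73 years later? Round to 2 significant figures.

Areal heat capacity C = ρc_p × D = 4.14×10^6 × 80.4 = 3.33×10^8 J/(m²·K).
τ = C / λ = 3.33×10^8 / 15.3 = 2.18×10^7 s.
Equilibrium anomaly ΔT_eq = F / λ = 94.5 / 15.3 = 6.18 K.
t = 1.73 years = 5.46×10^7 s, so t/τ = 2.51.
ΔT(t) = ΔT_eq (1 − e^(−t/τ)) = 6.18 × (1 − e^−2.51) = 5.67 K.

5.7 K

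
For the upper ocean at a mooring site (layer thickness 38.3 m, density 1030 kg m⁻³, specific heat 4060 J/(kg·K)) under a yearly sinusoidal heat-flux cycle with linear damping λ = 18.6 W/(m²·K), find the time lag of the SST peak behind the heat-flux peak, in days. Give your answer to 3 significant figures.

Areal heat capacity C = ρ c_p D = 1030 × 4060 × 38.3 = 1.60×10^8 J/(m^2 K).
ω = 2π / 3.15×10^7 s = 1.99×10^-7 s⁻¹.
Phase lag φ = arctan(Cω/λ) = arctan(31.9/18.6) = 1.04 rad.
Time lag = φ / ω = 1.04 / 1.99×10^-7 = 5.24×10^6 s = 60.6 days.

60.6 days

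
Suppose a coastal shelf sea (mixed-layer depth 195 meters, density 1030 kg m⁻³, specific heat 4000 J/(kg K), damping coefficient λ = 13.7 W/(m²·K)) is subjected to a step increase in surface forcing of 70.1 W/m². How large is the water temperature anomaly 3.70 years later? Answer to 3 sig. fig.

4.42 K

Areal heat capacity C = ρ c_p D = 1030 × 4000 × 195 = 8.03×10^8 J/(m^2 K).
τ = C / λ = 8.03×10^8 / 13.7 = 5.86×10^7 s.
Equilibrium anomaly ΔT_eq = F / λ = 70.1 / 13.7 = 5.12 K.
t = 3.70 years = 1.17×10^8 s, so t/τ = 1.99.
ΔT(t) = ΔT_eq (1 − e^(−t/τ)) = 5.12 × (1 − e^−1.99) = 4.42 K.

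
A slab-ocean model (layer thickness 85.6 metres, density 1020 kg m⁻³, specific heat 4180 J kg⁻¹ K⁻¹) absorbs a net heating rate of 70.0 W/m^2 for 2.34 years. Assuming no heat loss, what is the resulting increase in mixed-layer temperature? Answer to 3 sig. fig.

14.2 K

Areal heat capacity C = ρ c_p D = 1020 × 4180 × 85.6 = 3.65×10^8 J/(m^2 K).
Net heat input Q = F Δt = 70.0 × (2.34 years × 3.156×10^7 s/year) = 5.17×10^9 J/m².
ΔT = Q / C = 5.17×10^9 / 3.65×10^8 = 14.2 K.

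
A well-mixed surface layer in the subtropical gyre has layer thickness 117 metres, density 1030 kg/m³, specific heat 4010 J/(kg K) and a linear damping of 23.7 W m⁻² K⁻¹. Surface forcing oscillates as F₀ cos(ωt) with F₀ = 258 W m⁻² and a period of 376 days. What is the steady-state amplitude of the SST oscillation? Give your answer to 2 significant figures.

Areal heat capacity C = ρ c_p D = 1030 × 4010 × 117 = 4.83×10^8 J m⁻² K⁻¹.
Angular frequency ω = 2π / T = 2π / 3.25×10^7 s = 1.93×10^-7 s⁻¹.
√((Cω)² + λ²) = √((93.5)² + 23.7²) = 96.4 W/(m²·K).
Amplitude A = F₀ / √((Cω)²+λ²) = 258 / 96.4 = 2.68 K.

2.7 K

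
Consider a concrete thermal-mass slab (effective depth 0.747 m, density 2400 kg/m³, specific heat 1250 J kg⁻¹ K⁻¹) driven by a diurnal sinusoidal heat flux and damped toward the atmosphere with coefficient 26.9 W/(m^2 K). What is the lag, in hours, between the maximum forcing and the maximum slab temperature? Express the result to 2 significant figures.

Areal heat capacity C = ρ c_p D = 2400 × 1250 × 0.747 = 2.24×10^6 J/(m²·K).
ω = 2π / 86400 s = 7.27×10^-5 s⁻¹.
Phase lag φ = arctan(Cω/λ) = arctan(163/26.9) = 1.41 rad.
Time lag = φ / ω = 1.41 / 7.27×10^-5 = 19400 s = 5.38 hours.

5.4 hours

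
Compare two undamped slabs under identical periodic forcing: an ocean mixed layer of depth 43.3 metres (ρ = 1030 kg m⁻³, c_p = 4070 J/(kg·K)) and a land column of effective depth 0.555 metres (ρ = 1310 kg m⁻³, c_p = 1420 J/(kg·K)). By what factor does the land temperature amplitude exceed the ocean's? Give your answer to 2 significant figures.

180

C_ocean = 1030 × 4070 × 43.3 = 1.82×10^8 J/(m²·K).
C_land = 1310 × 1420 × 0.555 = 1.03×10^6 J/(m²·K).
Undamped amplitude ∝ 1/C, so A_land/A_ocean = C_ocean/C_land = 176.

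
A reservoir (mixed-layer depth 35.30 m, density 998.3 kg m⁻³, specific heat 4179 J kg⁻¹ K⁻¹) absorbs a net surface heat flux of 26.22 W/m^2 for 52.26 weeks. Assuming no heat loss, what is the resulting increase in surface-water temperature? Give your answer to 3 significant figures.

Areal heat capacity C = ρ c_p D = 998.3 × 4179 × 35.30 = 1.47×10^8 J/(m²·K).
Net heat input Q = F Δt = 26.22 × (52.26 weeks × 6.048×10^5 s/week) = 8.29×10^8 J/m².
ΔT = Q / C = 8.29×10^8 / 1.47×10^8 = 5.63 K.

5.63 K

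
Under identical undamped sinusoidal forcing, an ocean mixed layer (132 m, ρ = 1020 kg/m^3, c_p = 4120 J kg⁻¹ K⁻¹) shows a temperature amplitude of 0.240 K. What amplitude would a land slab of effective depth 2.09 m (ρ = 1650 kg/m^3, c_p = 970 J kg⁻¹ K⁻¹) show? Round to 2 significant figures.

C_ocean = 5.55×10^8 J/(m²·K); C_land = 3.35×10^6 J/(m²·K).
A ∝ 1/C ⇒ A_land = A_ocean × C_ocean/C_land = 0.240 × 166 = 39.8 K.

40 K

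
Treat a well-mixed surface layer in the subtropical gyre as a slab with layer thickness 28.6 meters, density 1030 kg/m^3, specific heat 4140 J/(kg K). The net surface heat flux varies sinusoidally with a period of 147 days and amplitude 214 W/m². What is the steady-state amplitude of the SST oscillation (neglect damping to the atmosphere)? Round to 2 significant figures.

Areal heat capacity C = ρ c_p D = 1030 × 4140 × 28.6 = 1.22×10^8 J/(m^2 K).
Angular frequency ω = 2π / T = 2π / 1.27×10^7 s = 4.95×10^-7 s⁻¹.
Cω = 1.22×10^8 × 4.95×10^-7 = 60.3 W/(m²·K).
Amplitude A = F₀ / (Cω) = 214 / 60.3 = 3.55 K.

3.5 K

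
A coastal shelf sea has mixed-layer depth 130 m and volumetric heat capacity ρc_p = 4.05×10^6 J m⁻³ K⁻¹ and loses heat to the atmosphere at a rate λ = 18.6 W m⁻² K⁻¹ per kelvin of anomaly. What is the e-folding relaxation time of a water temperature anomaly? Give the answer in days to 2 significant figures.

Areal heat capacity C = ρc_p × D = 4.05×10^6 × 130 = 5.26×10^8 J/(m²·K).
Relaxation time τ = C / λ = 5.26×10^8 / 18.6 = 2.83×10^7 s.
In days: 2.83×10^7 s / (86400 s/day) = 328 days.

330 days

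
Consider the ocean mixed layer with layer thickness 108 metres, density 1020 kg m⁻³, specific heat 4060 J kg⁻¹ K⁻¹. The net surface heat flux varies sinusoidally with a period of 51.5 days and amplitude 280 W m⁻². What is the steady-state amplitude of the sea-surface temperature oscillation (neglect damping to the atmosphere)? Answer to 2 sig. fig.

Areal heat capacity C = ρ c_p D = 1020 × 4060 × 108 = 4.47×10^8 J m⁻² K⁻¹.
Angular frequency ω = 2π / T = 2π / 4.45×10^6 s = 1.41×10^-6 s⁻¹.
Cω = 4.47×10^8 × 1.41×10^-6 = 632 W/(m²·K).
Amplitude A = F₀ / (Cω) = 280 / 632 = 0.443 K.

0.44 K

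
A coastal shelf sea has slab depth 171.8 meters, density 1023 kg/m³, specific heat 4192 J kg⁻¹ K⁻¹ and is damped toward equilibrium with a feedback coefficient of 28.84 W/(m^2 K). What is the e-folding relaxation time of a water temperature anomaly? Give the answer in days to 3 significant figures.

Areal heat capacity C = ρ c_p D = 1023 × 4192 × 171.8 = 7.37×10^8 J/(m²·K).
Relaxation time τ = C / λ = 7.37×10^8 / 28.84 = 2.55×10^7 s.
In days: 2.55×10^7 s / (86400 s/day) = 296 days.

296 days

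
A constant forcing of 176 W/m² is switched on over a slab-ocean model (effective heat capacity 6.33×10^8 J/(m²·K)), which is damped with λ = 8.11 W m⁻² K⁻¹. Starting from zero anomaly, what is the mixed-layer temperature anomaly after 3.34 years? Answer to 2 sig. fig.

Areal heat capacity C = 6.33×10^8 J/(m²·K) (given).
τ = C / λ = 6.33×10^8 / 8.11 = 7.81×10^7 s.
Equilibrium anomaly ΔT_eq = F / λ = 176 / 8.11 = 21.7 K.
t = 3.34 years = 1.05×10^8 s, so t/τ = 1.35.
ΔT(t) = ΔT_eq (1 − e^(−t/τ)) = 21.7 × (1 − e^−1.35) = 16.1 K.

16 K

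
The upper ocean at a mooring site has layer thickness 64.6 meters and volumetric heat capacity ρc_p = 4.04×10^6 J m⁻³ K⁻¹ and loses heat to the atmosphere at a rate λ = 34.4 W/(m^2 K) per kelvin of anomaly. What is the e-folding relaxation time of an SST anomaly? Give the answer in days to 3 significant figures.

Areal heat capacity C = ρc_p × D = 4.04×10^6 × 64.6 = 2.61×10^8 J/(m²·K).
Relaxation time τ = C / λ = 2.61×10^8 / 34.4 = 7.59×10^6 s.
In days: 7.59×10^6 s / (86400 s/day) = 87.8 days.

87.8 days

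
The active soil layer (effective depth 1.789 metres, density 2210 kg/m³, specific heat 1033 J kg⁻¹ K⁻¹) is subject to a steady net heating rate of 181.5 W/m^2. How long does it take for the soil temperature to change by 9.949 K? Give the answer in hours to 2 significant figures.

Areal heat capacity C = ρ c_p D = 2210 × 1033 × 1.789 = 4.08×10^6 J/(m²·K).
Time required: Δt = C ΔT / F = 4.08×10^6 × 9.949 / 181.5 = 2.24×10^5 s.
In hours: 2.24×10^5 s / (3600 s/hour) = 62.2 hours.

62 hours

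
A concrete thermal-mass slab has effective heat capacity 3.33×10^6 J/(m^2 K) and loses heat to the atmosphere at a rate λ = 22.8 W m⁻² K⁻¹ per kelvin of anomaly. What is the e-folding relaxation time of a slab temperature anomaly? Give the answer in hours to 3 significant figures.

Areal heat capacity C = 3.33×10^6 J/(m^2 K) (given).
Relaxation time τ = C / λ = 3.33×10^6 / 22.8 = 1.46×10^5 s.
In hours: 1.46×10^5 s / (3600 s/hour) = 40.6 hours.

40.6 hours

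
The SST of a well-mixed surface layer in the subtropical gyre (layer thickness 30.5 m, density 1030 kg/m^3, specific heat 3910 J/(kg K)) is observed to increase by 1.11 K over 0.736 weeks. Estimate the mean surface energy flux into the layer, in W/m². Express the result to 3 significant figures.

306

Areal heat capacity C = ρ c_p D = 1030 × 3910 × 30.5 = 1.23×10^8 J/(m²·K).
Required heat per unit area: Q = C ΔT = 1.23×10^8 × 1.11 = 1.36×10^8 J/m².
Flux F = Q / Δt = 1.36×10^8 / 4.45×10^5 s = 306 W/m².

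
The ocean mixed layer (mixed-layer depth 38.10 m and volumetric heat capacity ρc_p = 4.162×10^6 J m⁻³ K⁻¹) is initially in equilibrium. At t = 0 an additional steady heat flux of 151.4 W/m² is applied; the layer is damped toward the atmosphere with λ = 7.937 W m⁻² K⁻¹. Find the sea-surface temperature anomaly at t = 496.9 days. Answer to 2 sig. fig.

Areal heat capacity C = ρc_p × D = 4.162×10^6 × 38.10 = 1.59×10^8 J/(m²·K).
τ = C / λ = 1.59×10^8 / 7.937 = 2.00×10^7 s.
Equilibrium anomaly ΔT_eq = F / λ = 151.4 / 7.937 = 19.1 K.
t = 496.9 days = 4.29×10^7 s, so t/τ = 2.15.
ΔT(t) = ΔT_eq (1 − e^(−t/τ)) = 19.1 × (1 − e^−2.15) = 16.9 K.

17 K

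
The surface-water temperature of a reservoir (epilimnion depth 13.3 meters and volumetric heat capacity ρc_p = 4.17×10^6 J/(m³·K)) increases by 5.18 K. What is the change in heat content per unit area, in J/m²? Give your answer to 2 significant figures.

Areal heat capacity C = ρc_p × D = 4.17×10^6 × 13.3 = 5.55×10^7 J/(m²·K).
ΔQ = C ΔT = 5.55×10^7 × 5.18 = 2.87×10^8 J/m².

2.9×10^8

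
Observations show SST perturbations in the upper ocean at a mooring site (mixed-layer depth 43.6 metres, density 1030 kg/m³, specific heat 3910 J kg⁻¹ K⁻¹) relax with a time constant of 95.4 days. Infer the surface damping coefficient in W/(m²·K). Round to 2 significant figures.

21

Areal heat capacity C = ρ c_p D = 1030 × 3910 × 43.6 = 1.76×10^8 J/(m^2 K).
τ = 95.4 days = 8.24×10^6 s.
λ = C / τ = 1.76×10^8 / 8.24×10^6 = 21.3 W/(m²·K).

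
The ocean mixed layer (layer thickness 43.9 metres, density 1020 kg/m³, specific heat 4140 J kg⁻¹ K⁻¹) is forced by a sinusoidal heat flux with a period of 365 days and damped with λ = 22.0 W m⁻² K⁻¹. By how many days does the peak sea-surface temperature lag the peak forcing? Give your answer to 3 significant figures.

60.0 days

Areal heat capacity C = ρ c_p D = 1020 × 4140 × 43.9 = 1.85×10^8 J m⁻² K⁻¹.
ω = 2π / 3.15×10^7 s = 1.99×10^-7 s⁻¹.
Phase lag φ = arctan(Cω/λ) = arctan(36.9/22.0) = 1.03 rad.
Time lag = φ / ω = 1.03 / 1.99×10^-7 = 5.19×10^6 s = 60.0 days.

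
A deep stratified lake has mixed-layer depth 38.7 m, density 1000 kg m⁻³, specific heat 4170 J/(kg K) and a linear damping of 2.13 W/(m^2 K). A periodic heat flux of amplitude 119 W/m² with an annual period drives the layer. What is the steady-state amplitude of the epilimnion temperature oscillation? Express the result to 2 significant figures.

3.7 K

Areal heat capacity C = ρ c_p D = 1000 × 4170 × 38.7 = 1.61×10^8 J/(m^2 K).
Angular frequency ω = 2π / T = 2π / 3.15×10^7 s = 1.99×10^-7 s⁻¹.
√((Cω)² + λ²) = √((32.2)² + 2.13²) = 32.2 W/(m²·K).
Amplitude A = F₀ / √((Cω)²+λ²) = 119 / 32.2 = 3.69 K.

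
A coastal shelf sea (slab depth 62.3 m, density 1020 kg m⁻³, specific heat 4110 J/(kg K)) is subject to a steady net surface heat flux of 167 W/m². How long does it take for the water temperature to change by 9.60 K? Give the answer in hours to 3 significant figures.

Areal heat capacity C = ρ c_p D = 1020 × 4110 × 62.3 = 2.61×10^8 J m⁻² K⁻¹.
Time required: Δt = C ΔT / F = 2.61×10^8 × 9.60 / 167 = 1.50×10^7 s.
In hours: 1.50×10^7 s / (3600 s/hour) = 4170 hours.

4170 hours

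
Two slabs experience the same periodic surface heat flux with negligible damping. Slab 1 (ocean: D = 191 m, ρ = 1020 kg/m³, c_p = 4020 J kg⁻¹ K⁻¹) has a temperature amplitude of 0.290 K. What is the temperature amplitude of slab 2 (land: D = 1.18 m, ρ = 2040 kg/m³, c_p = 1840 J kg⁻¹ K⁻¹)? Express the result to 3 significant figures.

51.3 K

C_ocean = 7.83×10^8 J/(m²·K); C_land = 4.43×10^6 J/(m²·K).
A ∝ 1/C ⇒ A_land = A_ocean × C_ocean/C_land = 0.290 × 177 = 51.3 K.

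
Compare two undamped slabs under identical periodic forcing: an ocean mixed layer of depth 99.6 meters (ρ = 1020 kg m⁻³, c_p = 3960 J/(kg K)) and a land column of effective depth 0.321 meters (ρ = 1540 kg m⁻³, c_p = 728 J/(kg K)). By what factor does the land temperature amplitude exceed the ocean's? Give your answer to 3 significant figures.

C_ocean = 1020 × 3960 × 99.6 = 4.02×10^8 J/(m²·K).
C_land = 1540 × 728 × 0.321 = 3.60×10^5 J/(m²·K).
Undamped amplitude ∝ 1/C, so A_land/A_ocean = C_ocean/C_land = 1120.

1120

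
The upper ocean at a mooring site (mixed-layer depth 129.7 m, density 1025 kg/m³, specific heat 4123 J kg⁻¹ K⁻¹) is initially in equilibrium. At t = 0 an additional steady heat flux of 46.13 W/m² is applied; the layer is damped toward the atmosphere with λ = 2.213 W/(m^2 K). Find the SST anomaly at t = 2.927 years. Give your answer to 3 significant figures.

Areal heat capacity C = ρ c_p D = 1025 × 4123 × 129.7 = 5.48×10^8 J m⁻² K⁻¹.
τ = C / λ = 5.48×10^8 / 2.213 = 2.48×10^8 s.
Equilibrium anomaly ΔT_eq = F / λ = 46.13 / 2.213 = 20.8 K.
t = 2.927 years = 9.24×10^7 s, so t/τ = 0.373.
ΔT(t) = ΔT_eq (1 − e^(−t/τ)) = 20.8 × (1 − e^−0.373) = 6.49 K.

6.49 K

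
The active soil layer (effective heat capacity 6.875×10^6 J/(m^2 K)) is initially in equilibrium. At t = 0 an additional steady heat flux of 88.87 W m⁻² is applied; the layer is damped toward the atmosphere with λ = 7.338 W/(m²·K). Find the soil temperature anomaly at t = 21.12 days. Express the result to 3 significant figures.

Areal heat capacity C = 6.875×10^6 J/(m^2 K) (given).
τ = C / λ = 6.88×10^6 / 7.338 = 9.37×10^5 s.
Equilibrium anomaly ΔT_eq = F / λ = 88.87 / 7.338 = 12.1 K.
t = 21.12 days = 1.82×10^6 s, so t/τ = 1.95.
ΔT(t) = ΔT_eq (1 − e^(−t/τ)) = 12.1 × (1 − e^−1.95) = 10.4 K.

10.4 K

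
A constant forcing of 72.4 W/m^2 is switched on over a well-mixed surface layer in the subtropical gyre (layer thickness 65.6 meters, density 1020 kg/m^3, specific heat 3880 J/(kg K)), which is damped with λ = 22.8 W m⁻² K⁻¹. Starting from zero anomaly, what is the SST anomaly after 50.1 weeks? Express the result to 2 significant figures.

Areal heat capacity C = ρ c_p D = 1020 × 3880 × 65.6 = 2.60×10^8 J m⁻² K⁻¹.
τ = C / λ = 2.60×10^8 / 22.8 = 1.14×10^7 s.
Equilibrium anomaly ΔT_eq = F / λ = 72.4 / 22.8 = 3.18 K.
t = 50.1 weeks = 3.03×10^7 s, so t/τ = 2.66.
ΔT(t) = ΔT_eq (1 − e^(−t/τ)) = 3.18 × (1 − e^−2.66) = 2.95 K.

3.0 K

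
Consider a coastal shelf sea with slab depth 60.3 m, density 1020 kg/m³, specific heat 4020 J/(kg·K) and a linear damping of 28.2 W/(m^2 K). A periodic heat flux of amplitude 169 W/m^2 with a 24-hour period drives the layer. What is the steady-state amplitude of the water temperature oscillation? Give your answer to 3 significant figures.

0.00940 K

Areal heat capacity C = ρ c_p D = 1020 × 4020 × 60.3 = 2.47×10^8 J/(m^2 K).
Angular frequency ω = 2π / T = 2π / 86400 s = 7.27×10^-5 s⁻¹.
√((Cω)² + λ²) = √((18000)² + 28.2²) = 18000 W/(m²·K).
Amplitude A = F₀ / √((Cω)²+λ²) = 169 / 18000 = 0.00940 K.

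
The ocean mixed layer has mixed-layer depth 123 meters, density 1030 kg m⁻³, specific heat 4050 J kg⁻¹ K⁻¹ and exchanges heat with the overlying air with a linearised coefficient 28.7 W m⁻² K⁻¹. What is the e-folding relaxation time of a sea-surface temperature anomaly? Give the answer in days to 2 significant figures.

210 days

Areal heat capacity C = ρ c_p D = 1030 × 4050 × 123 = 5.13×10^8 J m⁻² K⁻¹.
Relaxation time τ = C / λ = 5.13×10^8 / 28.7 = 1.79×10^7 s.
In days: 1.79×10^7 s / (86400 s/day) = 207 days.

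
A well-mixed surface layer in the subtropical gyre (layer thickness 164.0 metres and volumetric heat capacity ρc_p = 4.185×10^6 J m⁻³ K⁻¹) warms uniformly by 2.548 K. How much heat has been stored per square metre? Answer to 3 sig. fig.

1.75×10^9

Areal heat capacity C = ρc_p × D = 4.185×10^6 × 164.0 = 6.86×10^8 J/(m²·K).
ΔQ = C ΔT = 6.86×10^8 × 2.548 = 1.75×10^9 J/m².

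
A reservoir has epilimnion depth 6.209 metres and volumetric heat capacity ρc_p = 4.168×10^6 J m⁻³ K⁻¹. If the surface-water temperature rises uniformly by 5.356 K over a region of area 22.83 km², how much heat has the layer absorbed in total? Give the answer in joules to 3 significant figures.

Areal heat capacity C = ρc_p × D = 4.168×10^6 × 6.209 = 2.59×10^7 J m⁻² K⁻¹.
Heat per unit area: q = C ΔT = 2.59×10^7 × 5.356 = 1.39×10^8 J/m².
Total heat: Q = q × A = 1.39×10^8 × (22.83 × 10⁶ m²) = 3.16×10^15 J.

3.16×10^15 J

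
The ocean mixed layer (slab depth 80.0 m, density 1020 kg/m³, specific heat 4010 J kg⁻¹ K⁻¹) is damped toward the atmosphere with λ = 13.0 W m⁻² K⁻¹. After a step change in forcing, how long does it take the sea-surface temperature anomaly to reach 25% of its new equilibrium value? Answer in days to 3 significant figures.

Areal heat capacity C = ρ c_p D = 1020 × 4010 × 80.0 = 3.27×10^8 J/(m²·K).
τ = C / λ = 3.27×10^8 / 13.0 = 2.52×10^7 s.
Fraction reached: 1 − e^(−t/τ) = 0.25 ⇒ t = −τ ln(1 − 0.25) = τ × 0.288.
t = 7.24×10^6 s = 83.8 days.

83.8 days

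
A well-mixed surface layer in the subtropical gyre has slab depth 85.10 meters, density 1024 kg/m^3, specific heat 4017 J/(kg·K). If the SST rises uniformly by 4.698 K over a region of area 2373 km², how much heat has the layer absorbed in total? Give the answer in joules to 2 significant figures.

Areal heat capacity C = ρ c_p D = 1024 × 4017 × 85.10 = 3.50×10^8 J m⁻² K⁻¹.
Heat per unit area: q = C ΔT = 3.50×10^8 × 4.698 = 1.64×10^9 J/m².
Total heat: Q = q × A = 1.64×10^9 × (2373 × 10⁶ m²) = 3.90×10^18 J.

3.9×10^18 J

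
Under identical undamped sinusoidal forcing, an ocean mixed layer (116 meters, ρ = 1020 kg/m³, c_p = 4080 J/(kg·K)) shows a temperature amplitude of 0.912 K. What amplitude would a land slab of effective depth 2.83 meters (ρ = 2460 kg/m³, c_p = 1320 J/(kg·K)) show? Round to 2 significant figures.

48 K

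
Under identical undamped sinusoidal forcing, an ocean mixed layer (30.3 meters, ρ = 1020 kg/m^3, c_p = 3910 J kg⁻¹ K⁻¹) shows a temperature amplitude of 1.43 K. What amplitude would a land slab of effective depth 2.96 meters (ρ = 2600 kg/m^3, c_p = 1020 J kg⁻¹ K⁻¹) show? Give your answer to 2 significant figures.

C_ocean = 1.21×10^8 J/(m²·K); C_land = 7.85×10^6 J/(m²·K).
A ∝ 1/C ⇒ A_land = A_ocean × C_ocean/C_land = 1.43 × 15.4 = 22.0 K.

22 K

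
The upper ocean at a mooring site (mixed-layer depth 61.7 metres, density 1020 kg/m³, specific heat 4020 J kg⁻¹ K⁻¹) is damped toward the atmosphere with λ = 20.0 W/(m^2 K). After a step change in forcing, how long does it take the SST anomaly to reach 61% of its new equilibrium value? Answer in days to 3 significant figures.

Areal heat capacity C = ρ c_p D = 1020 × 4020 × 61.7 = 2.53×10^8 J/(m^2 K).
τ = C / λ = 2.53×10^8 / 20.0 = 1.26×10^7 s.
Fraction reached: 1 − e^(−t/τ) = 0.61 ⇒ t = −τ ln(1 − 0.61) = τ × 0.942.
t = 1.19×10^7 s = 138 days.

138 days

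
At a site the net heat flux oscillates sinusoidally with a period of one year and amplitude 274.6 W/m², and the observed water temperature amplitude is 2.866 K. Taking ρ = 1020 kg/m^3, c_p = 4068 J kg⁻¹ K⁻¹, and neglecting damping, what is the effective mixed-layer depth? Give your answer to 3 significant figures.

ω = 2π / 3.15×10^7 s = 1.99×10^-7 s⁻¹.
Required C = F₀ / (A ω) = 274.6 / (2.866 × 1.99×10^-7) = 4.81×10^8 J/(m²·K).
D = C / (ρ c_p) = 4.81×10^8 / (1020 × 4068) = 116 m.

116 m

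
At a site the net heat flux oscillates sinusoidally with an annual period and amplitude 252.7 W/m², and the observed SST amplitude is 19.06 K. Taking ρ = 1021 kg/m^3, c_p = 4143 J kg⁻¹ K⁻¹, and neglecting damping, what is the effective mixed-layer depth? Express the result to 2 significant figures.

ω = 2π / 3.15×10^7 s = 1.99×10^-7 s⁻¹.
Required C = F₀ / (A ω) = 252.7 / (19.06 × 1.99×10^-7) = 6.65×10^7 J/(m²·K).
D = C / (ρ c_p) = 6.65×10^7 / (1021 × 4143) = 15.7 m.

16 m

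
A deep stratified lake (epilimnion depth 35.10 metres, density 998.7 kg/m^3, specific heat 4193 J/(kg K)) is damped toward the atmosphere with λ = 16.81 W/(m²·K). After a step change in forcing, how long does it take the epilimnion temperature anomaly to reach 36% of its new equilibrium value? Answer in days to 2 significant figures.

Areal heat capacity C = ρ c_p D = 998.7 × 4193 × 35.10 = 1.47×10^8 J m⁻² K⁻¹.
τ = C / λ = 1.47×10^8 / 16.81 = 8.74×10^6 s.
Fraction reached: 1 − e^(−t/τ) = 0.36 ⇒ t = −τ ln(1 − 0.36) = τ × 0.446.
t = 3.90×10^6 s = 45.2 days.

45 days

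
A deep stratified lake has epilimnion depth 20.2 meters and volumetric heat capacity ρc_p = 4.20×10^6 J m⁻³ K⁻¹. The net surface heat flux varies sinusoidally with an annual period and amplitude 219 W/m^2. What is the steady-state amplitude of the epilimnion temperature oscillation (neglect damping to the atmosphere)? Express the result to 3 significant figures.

13.0 K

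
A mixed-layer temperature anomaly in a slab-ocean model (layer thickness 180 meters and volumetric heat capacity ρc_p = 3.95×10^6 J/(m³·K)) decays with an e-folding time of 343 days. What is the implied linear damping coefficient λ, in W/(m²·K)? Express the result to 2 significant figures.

Areal heat capacity C = ρc_p × D = 3.95×10^6 × 180 = 7.11×10^8 J/(m^2 K).
τ = 343 days = 2.96×10^7 s.
λ = C / τ = 7.11×10^8 / 2.96×10^7 = 24.0 W/(m²·K).

24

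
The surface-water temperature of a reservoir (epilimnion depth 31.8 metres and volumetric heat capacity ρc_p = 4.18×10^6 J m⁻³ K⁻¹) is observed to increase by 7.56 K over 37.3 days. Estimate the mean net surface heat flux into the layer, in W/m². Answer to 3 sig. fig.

Areal heat capacity C = ρc_p × D = 4.18×10^6 × 31.8 = 1.33×10^8 J m⁻² K⁻¹.
Required heat per unit area: Q = C ΔT = 1.33×10^8 × 7.56 = 1.00×10^9 J/m².
Flux F = Q / Δt = 1.00×10^9 / 3.22×10^6 s = 312 W/m².

312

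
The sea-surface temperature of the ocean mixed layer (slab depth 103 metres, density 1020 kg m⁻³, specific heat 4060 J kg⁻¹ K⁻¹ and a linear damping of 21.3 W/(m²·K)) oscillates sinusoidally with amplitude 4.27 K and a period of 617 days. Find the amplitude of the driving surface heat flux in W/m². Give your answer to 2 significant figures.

Areal heat capacity C = ρ c_p D = 1020 × 4060 × 103 = 4.27×10^8 J/(m^2 K).
ω = 2π / 5.33×10^7 s = 1.18×10^-7 s⁻¹.
√((Cω)² + λ²) = √((50.3)² + 21.3²) = 54.6 W/(m²·K).
F₀ = A × √((Cω)²+λ²) = 4.27 × 54.6 = 233 W/m².

230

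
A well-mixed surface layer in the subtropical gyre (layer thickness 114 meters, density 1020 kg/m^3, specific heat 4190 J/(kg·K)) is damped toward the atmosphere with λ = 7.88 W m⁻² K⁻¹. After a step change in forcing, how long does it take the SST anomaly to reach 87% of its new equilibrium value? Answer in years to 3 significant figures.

4.00 years

Areal heat capacity C = ρ c_p D = 1020 × 4190 × 114 = 4.87×10^8 J m⁻² K⁻¹.
τ = C / λ = 4.87×10^8 / 7.88 = 6.18×10^7 s.
Fraction reached: 1 − e^(−t/τ) = 0.87 ⇒ t = −τ ln(1 − 0.87) = τ × 2.04.
t = 1.26×10^8 s = 4.00 years.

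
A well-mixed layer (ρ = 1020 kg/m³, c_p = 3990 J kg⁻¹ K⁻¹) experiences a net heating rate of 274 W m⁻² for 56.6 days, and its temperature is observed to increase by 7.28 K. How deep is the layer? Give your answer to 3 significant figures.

45.2 m

Heat input Q = F Δt = 274 × 4.89×10^6 s = 1.34×10^9 J/m².
Required areal heat capacity C = Q / ΔT = 1.84×10^8 J/(m²·K).
Depth D = C / (ρ c_p) = 1.84×10^8 / (1020 × 3990) = 45.2 m.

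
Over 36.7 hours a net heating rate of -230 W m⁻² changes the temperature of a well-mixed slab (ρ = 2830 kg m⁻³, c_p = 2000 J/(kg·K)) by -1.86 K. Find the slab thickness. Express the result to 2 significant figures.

2.9 m

Heat input Q = F Δt = -230 × 1.32×10^5 s = -3.04×10^7 J/m².
Required areal heat capacity C = Q / ΔT = 1.63×10^7 J/(m²·K).
Depth D = C / (ρ c_p) = 1.63×10^7 / (2830 × 2000) = 2.89 m.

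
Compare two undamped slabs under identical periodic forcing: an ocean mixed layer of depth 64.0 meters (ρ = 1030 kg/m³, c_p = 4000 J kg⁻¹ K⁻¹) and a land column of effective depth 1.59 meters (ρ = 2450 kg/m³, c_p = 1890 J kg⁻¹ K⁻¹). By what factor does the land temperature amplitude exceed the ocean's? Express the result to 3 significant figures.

35.8

C_ocean = 1030 × 4000 × 64.0 = 2.64×10^8 J/(m²·K).
C_land = 2450 × 1890 × 1.59 = 7.36×10^6 J/(m²·K).
Undamped amplitude ∝ 1/C, so A_land/A_ocean = C_ocean/C_land = 35.8.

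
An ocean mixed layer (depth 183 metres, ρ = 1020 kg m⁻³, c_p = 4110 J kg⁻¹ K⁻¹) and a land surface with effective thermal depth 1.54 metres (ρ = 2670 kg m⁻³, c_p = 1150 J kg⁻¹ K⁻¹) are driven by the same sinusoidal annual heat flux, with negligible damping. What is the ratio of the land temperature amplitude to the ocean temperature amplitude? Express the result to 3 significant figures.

162

C_ocean = 1020 × 4110 × 183 = 7.67×10^8 J/(m²·K).
C_land = 2670 × 1150 × 1.54 = 4.73×10^6 J/(m²·K).
Undamped amplitude ∝ 1/C, so A_land/A_ocean = C_ocean/C_land = 162.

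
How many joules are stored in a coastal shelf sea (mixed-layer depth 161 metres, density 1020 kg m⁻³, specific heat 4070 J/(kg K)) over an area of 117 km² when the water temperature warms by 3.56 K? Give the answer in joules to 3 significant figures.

2.78×10^17 J

Areal heat capacity C = ρ c_p D = 1020 × 4070 × 161 = 6.68×10^8 J/(m^2 K).
Heat per unit area: q = C ΔT = 6.68×10^8 × 3.56 = 2.38×10^9 J/m².
Total heat: Q = q × A = 2.38×10^9 × (117 × 10⁶ m²) = 2.78×10^17 J.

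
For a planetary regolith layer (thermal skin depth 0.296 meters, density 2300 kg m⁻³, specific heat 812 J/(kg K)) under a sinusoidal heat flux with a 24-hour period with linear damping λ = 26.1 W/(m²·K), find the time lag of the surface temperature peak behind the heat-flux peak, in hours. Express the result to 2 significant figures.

3.8 hours

Areal heat capacity C = ρ c_p D = 2300 × 812 × 0.296 = 5.53×10^5 J/(m²·K).
ω = 2π / 86400 s = 7.27×10^-5 s⁻¹.
Phase lag φ = arctan(Cω/λ) = arctan(40.2/26.1) = 0.995 rad.
Time lag = φ / ω = 0.995 / 7.27×10^-5 = 13700 s = 3.80 hours.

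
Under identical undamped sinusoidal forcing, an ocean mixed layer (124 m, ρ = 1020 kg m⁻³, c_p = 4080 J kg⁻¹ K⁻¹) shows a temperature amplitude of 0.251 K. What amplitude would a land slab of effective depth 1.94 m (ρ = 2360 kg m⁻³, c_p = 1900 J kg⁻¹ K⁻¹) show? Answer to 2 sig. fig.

15 K

C_ocean = 5.16×10^8 J/(m²·K); C_land = 8.70×10^6 J/(m²·K).
A ∝ 1/C ⇒ A_land = A_ocean × C_ocean/C_land = 0.251 × 59.3 = 14.9 K.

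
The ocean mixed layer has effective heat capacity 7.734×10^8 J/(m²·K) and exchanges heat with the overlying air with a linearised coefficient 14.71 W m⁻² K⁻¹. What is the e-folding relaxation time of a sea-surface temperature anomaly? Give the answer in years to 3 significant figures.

Areal heat capacity C = 7.734×10^8 J/(m²·K) (given).
Relaxation time τ = C / λ = 7.73×10^8 / 14.71 = 5.26×10^7 s.
In years: 5.26×10^7 s / (3.156×10^7 s/year) = 1.67 years.

1.67 years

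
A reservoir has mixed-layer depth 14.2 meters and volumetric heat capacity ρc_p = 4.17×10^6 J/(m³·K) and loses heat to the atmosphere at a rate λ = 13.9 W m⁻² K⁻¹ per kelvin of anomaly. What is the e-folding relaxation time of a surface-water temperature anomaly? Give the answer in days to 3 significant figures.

Areal heat capacity C = ρc_p × D = 4.17×10^6 × 14.2 = 5.92×10^7 J m⁻² K⁻¹.
Relaxation time τ = C / λ = 5.92×10^7 / 13.9 = 4.26×10^6 s.
In days: 4.26×10^6 s / (86400 s/day) = 49.3 days.

49.3 days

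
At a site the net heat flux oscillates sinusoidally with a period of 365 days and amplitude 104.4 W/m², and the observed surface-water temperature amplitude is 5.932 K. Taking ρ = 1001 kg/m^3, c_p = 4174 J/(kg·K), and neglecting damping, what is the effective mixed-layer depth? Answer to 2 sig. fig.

ω = 2π / 3.15×10^7 s = 1.99×10^-7 s⁻¹.
Required C = F₀ / (A ω) = 104.4 / (5.932 × 1.99×10^-7) = 8.83×10^7 J/(m²·K).
D = C / (ρ c_p) = 8.83×10^7 / (1001 × 4174) = 21.1 m.

21 m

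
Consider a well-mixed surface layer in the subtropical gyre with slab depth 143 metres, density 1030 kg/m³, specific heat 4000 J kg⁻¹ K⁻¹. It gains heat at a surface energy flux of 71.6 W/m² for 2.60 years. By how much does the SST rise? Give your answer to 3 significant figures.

9.97 K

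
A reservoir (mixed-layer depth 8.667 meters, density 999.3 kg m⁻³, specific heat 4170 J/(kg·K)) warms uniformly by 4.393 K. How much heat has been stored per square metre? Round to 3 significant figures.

Areal heat capacity C = ρ c_p D = 999.3 × 4170 × 8.667 = 3.61×10^7 J/(m^2 K).
ΔQ = C ΔT = 3.61×10^7 × 4.393 = 1.59×10^8 J/m².

1.59×10^8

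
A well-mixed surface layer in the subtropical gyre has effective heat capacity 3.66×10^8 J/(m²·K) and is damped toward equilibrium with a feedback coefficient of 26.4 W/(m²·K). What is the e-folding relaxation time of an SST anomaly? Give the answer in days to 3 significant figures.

160 days

Areal heat capacity C = 3.66×10^8 J/(m²·K) (given).
Relaxation time τ = C / λ = 3.66×10^8 / 26.4 = 1.39×10^7 s.
In days: 1.39×10^7 s / (86400 s/day) = 160 days.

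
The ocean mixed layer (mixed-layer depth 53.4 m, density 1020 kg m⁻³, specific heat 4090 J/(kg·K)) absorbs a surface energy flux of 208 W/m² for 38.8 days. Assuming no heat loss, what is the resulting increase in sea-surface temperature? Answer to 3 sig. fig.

3.13 K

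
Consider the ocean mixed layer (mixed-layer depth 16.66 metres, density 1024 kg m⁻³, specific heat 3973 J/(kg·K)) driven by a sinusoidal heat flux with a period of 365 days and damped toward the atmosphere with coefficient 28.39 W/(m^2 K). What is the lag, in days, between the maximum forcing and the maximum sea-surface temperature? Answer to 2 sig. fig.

26 days

Areal heat capacity C = ρ c_p D = 1024 × 3973 × 16.66 = 6.78×10^7 J/(m^2 K).
ω = 2π / 3.15×10^7 s = 1.99×10^-7 s⁻¹.
Phase lag φ = arctan(Cω/λ) = arctan(13.5/28.39) = 0.444 rad.
Time lag = φ / ω = 0.444 / 1.99×10^-7 = 2.23×10^6 s = 25.8 days.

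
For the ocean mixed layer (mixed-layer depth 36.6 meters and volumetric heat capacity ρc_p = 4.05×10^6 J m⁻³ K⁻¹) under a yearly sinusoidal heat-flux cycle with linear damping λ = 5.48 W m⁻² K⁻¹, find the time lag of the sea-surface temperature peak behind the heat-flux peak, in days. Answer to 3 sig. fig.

80.6 days

Areal heat capacity C = ρc_p × D = 4.05×10^6 × 36.6 = 1.48×10^8 J m⁻² K⁻¹.
ω = 2π / 3.15×10^7 s = 1.99×10^-7 s⁻¹.
Phase lag φ = arctan(Cω/λ) = arctan(29.5/5.48) = 1.39 rad.
Time lag = φ / ω = 1.39 / 1.99×10^-7 = 6.96×10^6 s = 80.6 days.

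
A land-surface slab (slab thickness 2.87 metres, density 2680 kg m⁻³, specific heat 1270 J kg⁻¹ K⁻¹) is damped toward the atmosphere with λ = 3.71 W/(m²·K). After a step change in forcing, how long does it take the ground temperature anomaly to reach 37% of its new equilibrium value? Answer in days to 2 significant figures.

14 days

Areal heat capacity C = ρ c_p D = 2680 × 1270 × 2.87 = 9.77×10^6 J/(m²·K).
τ = C / λ = 9.77×10^6 / 3.71 = 2.63×10^6 s.
Fraction reached: 1 − e^(−t/τ) = 0.37 ⇒ t = −τ ln(1 − 0.37) = τ × 0.462.
t = 1.22×10^6 s = 14.1 days.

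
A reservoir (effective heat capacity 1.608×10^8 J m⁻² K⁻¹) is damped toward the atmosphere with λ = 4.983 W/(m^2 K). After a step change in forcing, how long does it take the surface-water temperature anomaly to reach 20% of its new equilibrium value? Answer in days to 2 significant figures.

83 days

Areal heat capacity C = 1.608×10^8 J m⁻² K⁻¹ (given).
τ = C / λ = 1.61×10^8 / 4.983 = 3.23×10^7 s.
Fraction reached: 1 − e^(−t/τ) = 0.20 ⇒ t = −τ ln(1 − 0.20) = τ × 0.223.
t = 7.20×10^6 s = 83.3 days.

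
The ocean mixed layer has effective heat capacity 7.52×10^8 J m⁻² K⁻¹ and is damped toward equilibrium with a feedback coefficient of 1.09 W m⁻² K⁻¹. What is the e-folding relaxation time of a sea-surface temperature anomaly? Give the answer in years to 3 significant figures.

Areal heat capacity C = 7.52×10^8 J m⁻² K⁻¹ (given).
Relaxation time τ = C / λ = 7.52×10^8 / 1.09 = 6.90×10^8 s.
In years: 6.90×10^8 s / (3.156×10^7 s/year) = 21.9 years.

21.9 years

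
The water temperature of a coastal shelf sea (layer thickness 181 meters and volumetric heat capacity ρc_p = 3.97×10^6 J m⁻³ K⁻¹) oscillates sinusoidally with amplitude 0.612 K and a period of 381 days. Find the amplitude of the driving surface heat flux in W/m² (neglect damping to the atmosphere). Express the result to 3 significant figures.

Areal heat capacity C = ρc_p × D = 3.97×10^6 × 181 = 7.19×10^8 J/(m²·K).
ω = 2π / 3.29×10^7 s = 1.91×10^-7 s⁻¹.
Cω = 7.19×10^8 × 1.91×10^-7 = 137 W/(m²·K).
F₀ = A × Cω = 0.612 × 137 = 83.9 W/m².

83.9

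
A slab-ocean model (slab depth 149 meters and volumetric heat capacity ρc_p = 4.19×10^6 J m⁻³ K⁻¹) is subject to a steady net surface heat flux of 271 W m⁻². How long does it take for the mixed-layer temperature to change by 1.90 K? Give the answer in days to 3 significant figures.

Areal heat capacity C = ρc_p × D = 4.19×10^6 × 149 = 6.24×10^8 J m⁻² K⁻¹.
Time required: Δt = C ΔT / F = 6.24×10^8 × 1.90 / 271 = 4.38×10^6 s.
In days: 4.38×10^6 s / (86400 s/day) = 50.7 days.

50.7 days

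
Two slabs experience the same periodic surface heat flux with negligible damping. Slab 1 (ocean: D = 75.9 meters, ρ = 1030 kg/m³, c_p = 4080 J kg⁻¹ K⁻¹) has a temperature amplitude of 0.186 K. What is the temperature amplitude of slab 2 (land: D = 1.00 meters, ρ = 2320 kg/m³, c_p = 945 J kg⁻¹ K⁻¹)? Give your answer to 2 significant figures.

27 K

C_ocean = 3.19×10^8 J/(m²·K); C_land = 2.19×10^6 J/(m²·K).
A ∝ 1/C ⇒ A_land = A_ocean × C_ocean/C_land = 0.186 × 145 = 27.1 K.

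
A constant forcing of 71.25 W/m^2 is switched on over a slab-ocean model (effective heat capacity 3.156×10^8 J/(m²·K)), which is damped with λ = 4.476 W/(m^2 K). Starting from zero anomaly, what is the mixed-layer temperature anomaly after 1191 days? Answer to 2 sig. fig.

12 K

Areal heat capacity C = 3.156×10^8 J/(m²·K) (given).
τ = C / λ = 3.16×10^8 / 4.476 = 7.05×10^7 s.
Equilibrium anomaly ΔT_eq = F / λ = 71.25 / 4.476 = 15.9 K.
t = 1191 days = 1.03×10^8 s, so t/τ = 1.46.
ΔT(t) = ΔT_eq (1 − e^(−t/τ)) = 15.9 × (1 − e^−1.46) = 12.2 K.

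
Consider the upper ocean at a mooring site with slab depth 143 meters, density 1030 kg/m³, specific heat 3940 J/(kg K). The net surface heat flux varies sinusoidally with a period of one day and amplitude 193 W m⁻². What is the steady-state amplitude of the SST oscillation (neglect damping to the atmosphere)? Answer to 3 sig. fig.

Areal heat capacity C = ρ c_p D = 1030 × 3940 × 143 = 5.80×10^8 J/(m^2 K).
Angular frequency ω = 2π / T = 2π / 86400 s = 7.27×10^-5 s⁻¹.
Cω = 5.80×10^8 × 7.27×10^-5 = 42200 W/(m²·K).
Amplitude A = F₀ / (Cω) = 193 / 42200 = 0.00457 K.

0.00457 K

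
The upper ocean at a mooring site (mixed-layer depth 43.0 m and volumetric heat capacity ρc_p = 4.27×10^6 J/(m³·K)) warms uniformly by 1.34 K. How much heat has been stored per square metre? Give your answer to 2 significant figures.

2.5×10^8

Areal heat capacity C = ρc_p × D = 4.27×10^6 × 43.0 = 1.84×10^8 J/(m^2 K).
ΔQ = C ΔT = 1.84×10^8 × 1.34 = 2.46×10^8 J/m².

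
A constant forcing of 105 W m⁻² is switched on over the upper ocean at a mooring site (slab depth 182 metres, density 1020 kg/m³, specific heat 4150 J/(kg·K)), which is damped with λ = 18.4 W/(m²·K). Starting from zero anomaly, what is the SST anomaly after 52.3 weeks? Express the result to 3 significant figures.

Areal heat capacity C = ρ c_p D = 1020 × 4150 × 182 = 7.70×10^8 J m⁻² K⁻¹.
τ = C / λ = 7.70×10^8 / 18.4 = 4.19×10^7 s.
Equilibrium anomaly ΔT_eq = F / λ = 105 / 18.4 = 5.71 K.
t = 52.3 weeks = 3.16×10^7 s, so t/τ = 0.755.
ΔT(t) = ΔT_eq (1 − e^(−t/τ)) = 5.71 × (1 − e^−0.755) = 3.03 K.

3.03 K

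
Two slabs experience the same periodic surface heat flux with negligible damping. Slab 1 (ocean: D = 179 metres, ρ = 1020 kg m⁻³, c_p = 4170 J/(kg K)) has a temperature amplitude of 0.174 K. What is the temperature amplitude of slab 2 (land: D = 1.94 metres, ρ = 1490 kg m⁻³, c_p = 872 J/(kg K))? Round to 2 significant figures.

53 K

C_ocean = 7.61×10^8 J/(m²·K); C_land = 2.52×10^6 J/(m²·K).
A ∝ 1/C ⇒ A_land = A_ocean × C_ocean/C_land = 0.174 × 302 = 52.6 K.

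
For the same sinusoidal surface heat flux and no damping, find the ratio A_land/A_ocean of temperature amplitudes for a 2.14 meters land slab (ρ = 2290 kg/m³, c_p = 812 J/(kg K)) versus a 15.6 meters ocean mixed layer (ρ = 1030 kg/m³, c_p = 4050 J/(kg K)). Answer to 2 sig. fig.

C_ocean = 1030 × 4050 × 15.6 = 6.51×10^7 J/(m²·K).
C_land = 2290 × 812 × 2.14 = 3.98×10^6 J/(m²·K).
Undamped amplitude ∝ 1/C, so A_land/A_ocean = C_ocean/C_land = 16.4.

16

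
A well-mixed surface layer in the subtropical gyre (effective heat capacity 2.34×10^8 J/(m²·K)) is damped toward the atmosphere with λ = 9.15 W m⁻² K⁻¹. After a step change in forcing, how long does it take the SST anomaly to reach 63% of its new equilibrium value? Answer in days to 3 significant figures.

294 days

Areal heat capacity C = 2.34×10^8 J/(m²·K) (given).
τ = C / λ = 2.34×10^8 / 9.15 = 2.56×10^7 s.
Fraction reached: 1 − e^(−t/τ) = 0.63 ⇒ t = −τ ln(1 − 0.63) = τ × 0.994.
t = 2.54×10^7 s = 294 days.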